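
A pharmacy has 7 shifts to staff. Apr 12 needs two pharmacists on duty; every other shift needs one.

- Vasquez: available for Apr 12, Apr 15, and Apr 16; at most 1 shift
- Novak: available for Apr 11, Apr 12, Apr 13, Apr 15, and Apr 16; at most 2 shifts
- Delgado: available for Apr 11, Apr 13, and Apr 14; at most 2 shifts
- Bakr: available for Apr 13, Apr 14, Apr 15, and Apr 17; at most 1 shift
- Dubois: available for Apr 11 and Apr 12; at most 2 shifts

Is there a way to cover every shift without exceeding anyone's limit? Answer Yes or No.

Yes

Apr 17 can only be covered by Bakr, so that assignment is forced.
One valid schedule: Apr 11→Dubois, Apr 12→Novak+Dubois, Apr 13→Delgado, Apr 14→Delgado, Apr 15→Novak, Apr 16→Vasquez, Apr 17→Bakr.
Loads: Vasquez 1/1, Novak 2/2, Delgado 2/2, Bakr 1/1, Dubois 2/2 — all within limits.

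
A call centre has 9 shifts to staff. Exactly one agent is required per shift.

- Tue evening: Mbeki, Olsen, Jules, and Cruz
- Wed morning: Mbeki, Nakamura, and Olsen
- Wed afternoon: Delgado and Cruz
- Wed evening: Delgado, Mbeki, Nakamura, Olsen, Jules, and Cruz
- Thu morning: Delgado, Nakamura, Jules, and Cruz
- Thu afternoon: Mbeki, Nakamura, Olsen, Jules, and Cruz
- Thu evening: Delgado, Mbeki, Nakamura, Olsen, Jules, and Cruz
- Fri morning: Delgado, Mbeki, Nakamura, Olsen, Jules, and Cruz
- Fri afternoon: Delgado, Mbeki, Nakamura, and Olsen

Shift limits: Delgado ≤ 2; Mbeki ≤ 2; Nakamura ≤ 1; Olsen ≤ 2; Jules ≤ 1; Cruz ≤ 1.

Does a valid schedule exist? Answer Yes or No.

Yes

One valid schedule: Tue evening→Mbeki, Wed morning→Mbeki, Wed afternoon→Delgado, Wed evening→Olsen, Thu morning→Delgado, Thu afternoon→Olsen, Thu evening→Jules, Fri morning→Cruz, Fri afternoon→Nakamura.
Loads: Delgado 2/2, Mbeki 2/2, Nakamura 1/1, Olsen 2/2, Jules 1/1, Cruz 1/1 — all within limits.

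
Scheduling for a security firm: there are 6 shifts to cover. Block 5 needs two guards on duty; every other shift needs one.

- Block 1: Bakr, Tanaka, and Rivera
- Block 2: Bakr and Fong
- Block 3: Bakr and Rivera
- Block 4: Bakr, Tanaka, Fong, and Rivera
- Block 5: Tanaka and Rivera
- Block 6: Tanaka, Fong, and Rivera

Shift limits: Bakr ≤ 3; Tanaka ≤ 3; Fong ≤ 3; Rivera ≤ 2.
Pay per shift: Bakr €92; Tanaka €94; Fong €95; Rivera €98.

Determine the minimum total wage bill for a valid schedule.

Block 5 can only be covered by Tanaka and Rivera, so that assignment is forced.
Picking the cheapest available guard for each shift independently would cost €654, but that ignores the shift limits.
An optimal schedule: Block 1→Bakr, Block 2→Bakr, Block 3→Bakr, Block 4→Tanaka, Block 5→Tanaka+Rivera, Block 6→Tanaka.
Total: 92 + 92 + 92 + 94 + 94 + 98 + 94 = €656.

€656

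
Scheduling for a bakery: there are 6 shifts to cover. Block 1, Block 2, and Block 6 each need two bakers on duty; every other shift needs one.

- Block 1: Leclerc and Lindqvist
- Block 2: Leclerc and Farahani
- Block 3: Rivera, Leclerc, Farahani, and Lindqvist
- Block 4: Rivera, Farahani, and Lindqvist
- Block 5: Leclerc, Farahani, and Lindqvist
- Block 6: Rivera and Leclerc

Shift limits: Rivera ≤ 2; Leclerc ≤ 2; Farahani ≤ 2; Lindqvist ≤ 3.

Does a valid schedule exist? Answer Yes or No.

No

Total capacity is 9 and 9 slots are needed, so capacity alone doesn't rule it out.
Shifts {Block 1, Block 2, Block 6} need 6 worker-slots in total, but the bakers available for any of those shifts (Rivera, Leclerc, Farahani, and Lindqvist) can supply at most 5 among them. So no valid schedule exists.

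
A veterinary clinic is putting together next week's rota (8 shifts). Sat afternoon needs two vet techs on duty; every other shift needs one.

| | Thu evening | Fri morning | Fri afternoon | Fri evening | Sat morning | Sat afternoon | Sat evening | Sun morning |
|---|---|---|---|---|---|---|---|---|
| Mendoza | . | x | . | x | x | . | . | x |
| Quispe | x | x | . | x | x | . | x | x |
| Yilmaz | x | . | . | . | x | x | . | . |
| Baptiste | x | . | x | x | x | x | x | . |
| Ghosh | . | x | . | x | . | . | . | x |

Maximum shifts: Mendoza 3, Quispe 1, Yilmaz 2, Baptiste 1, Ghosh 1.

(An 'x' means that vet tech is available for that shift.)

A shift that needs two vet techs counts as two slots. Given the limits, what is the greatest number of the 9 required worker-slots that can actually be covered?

8

Total capacity across all vet techs is 3+1+2+1+1 = 8, and 9 slots are needed, so at most 8 can be filled.
An assignment achieving 8: Thu evening→Yilmaz, Fri morning→Mendoza, Fri afternoon→Baptiste, Fri evening→Ghosh, Sat morning→Mendoza, Sat afternoon→Yilmaz, Sat evening→Quispe, Sun morning→Mendoza.
Loads: Mendoza 3/3, Quispe 1/1, Yilmaz 2/2, Baptiste 1/1, Ghosh 1/1.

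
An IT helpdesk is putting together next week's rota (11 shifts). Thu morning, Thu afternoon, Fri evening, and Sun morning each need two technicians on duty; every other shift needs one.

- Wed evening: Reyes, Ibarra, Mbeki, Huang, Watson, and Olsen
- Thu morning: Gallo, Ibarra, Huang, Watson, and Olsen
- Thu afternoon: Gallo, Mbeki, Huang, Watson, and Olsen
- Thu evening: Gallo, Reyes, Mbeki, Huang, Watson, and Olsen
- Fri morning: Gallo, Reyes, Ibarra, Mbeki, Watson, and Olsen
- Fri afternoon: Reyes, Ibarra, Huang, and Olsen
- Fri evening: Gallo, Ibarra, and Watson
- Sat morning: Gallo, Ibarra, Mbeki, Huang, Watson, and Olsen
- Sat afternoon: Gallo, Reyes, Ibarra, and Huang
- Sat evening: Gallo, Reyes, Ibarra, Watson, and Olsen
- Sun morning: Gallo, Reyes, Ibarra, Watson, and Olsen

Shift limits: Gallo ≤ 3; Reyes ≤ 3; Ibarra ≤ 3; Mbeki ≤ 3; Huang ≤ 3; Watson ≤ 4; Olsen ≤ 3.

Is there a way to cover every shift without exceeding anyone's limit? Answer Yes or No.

Yes

One valid schedule: Wed evening→Reyes, Thu morning→Huang+Watson, Thu afternoon→Mbeki+Huang, Thu evening→Reyes, Fri morning→Ibarra, Fri afternoon→Reyes, Fri evening→Gallo+Ibarra, Sat morning→Ibarra, Sat afternoon→Gallo, Sat evening→Gallo, Sun morning→Watson+Olsen.
Loads: Gallo 3/3, Reyes 3/3, Ibarra 3/3, Mbeki 1/3, Huang 2/3, Watson 2/4, Olsen 1/3 — all within limits.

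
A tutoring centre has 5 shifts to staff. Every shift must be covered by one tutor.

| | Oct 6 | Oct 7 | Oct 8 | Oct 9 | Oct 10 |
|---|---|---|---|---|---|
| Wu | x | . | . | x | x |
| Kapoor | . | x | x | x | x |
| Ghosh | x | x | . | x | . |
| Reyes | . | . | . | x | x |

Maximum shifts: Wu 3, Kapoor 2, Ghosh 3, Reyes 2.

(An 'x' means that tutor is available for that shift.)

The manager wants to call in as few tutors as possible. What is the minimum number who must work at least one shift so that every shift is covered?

2

5 slots to fill and no one can take more than 3, so at least ⌈5/3⌉ = 2 tutors are needed.
Wu and Kapoor alone can cover everything: Oct 6→Wu, Oct 7→Kapoor, Oct 8→Kapoor, Oct 9→Wu, Oct 10→Wu.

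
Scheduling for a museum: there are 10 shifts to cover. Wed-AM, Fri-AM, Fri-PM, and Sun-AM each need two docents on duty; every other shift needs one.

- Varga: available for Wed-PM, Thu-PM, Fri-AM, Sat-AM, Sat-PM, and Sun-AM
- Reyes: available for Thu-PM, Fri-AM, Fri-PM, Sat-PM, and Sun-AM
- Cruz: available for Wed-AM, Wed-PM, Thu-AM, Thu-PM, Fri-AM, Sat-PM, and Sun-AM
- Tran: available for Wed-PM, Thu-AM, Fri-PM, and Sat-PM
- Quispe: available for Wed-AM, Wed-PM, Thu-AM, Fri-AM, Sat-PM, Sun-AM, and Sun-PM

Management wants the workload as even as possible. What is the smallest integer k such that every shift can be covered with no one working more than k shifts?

3

With 5 docents and 14 worker-slots to fill, someone must work at least ⌈14/5⌉ = 3 shifts, so k ≥ 3.
k = 3 works: Wed-AM→Cruz+Quispe, Wed-PM→Varga, Thu-AM→Cruz, Thu-PM→Varga, Fri-AM→Reyes+Cruz, Fri-PM→Reyes+Tran, Sat-AM→Varga, Sat-PM→Tran, Sun-AM→Reyes+Quispe, Sun-PM→Quispe.
Loads: Varga 3, Reyes 3, Cruz 3, Tran 2, Quispe 3 — all ≤ 3.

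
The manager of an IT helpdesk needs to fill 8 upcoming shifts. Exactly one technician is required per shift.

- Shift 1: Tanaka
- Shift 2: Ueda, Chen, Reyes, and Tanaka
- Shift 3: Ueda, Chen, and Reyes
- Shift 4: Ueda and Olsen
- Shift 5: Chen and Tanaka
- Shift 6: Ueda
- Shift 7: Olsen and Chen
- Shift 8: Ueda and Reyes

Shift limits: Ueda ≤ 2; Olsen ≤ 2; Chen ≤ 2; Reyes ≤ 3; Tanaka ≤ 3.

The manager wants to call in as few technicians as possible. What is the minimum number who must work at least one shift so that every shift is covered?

4

8 slots to fill and no one can take more than 3, so at least ⌈8/3⌉ = 3 technicians are needed.
No set of 3 technicians can cover every shift (each such set leaves at least one shift with no one available or exceeds a cap).
Ueda, Olsen, Chen, and Tanaka alone can cover everything: Shift 1→Tanaka, Shift 2→Tanaka, Shift 3→Chen, Shift 4→Olsen, Shift 5→Chen, Shift 6→Ueda, Shift 7→Olsen, Shift 8→Ueda.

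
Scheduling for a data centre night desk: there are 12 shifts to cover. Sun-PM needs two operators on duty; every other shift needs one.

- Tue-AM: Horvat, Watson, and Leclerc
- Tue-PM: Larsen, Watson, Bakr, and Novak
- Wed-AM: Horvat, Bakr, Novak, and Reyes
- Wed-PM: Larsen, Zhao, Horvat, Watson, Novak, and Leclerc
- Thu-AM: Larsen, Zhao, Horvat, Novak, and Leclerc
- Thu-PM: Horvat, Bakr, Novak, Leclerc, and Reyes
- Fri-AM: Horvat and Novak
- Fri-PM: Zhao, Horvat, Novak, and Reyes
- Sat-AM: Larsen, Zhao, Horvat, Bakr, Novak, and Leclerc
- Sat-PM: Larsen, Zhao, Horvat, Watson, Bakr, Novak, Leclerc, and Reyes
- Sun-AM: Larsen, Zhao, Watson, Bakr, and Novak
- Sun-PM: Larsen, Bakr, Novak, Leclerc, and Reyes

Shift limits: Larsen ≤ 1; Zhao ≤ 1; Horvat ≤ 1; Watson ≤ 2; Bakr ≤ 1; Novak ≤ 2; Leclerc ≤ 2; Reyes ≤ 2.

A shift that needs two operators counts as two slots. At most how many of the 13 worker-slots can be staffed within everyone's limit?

Total capacity across all operators is 1+1+1+2+1+2+2+2 = 12, and 13 slots are needed, so at most 12 can be filled.
An assignment achieving 12: Tue-AM→Watson, Tue-PM→Larsen, Wed-AM→Bakr, Wed-PM→Leclerc, Thu-AM→Novak, Thu-PM→Novak, Fri-AM→Horvat, Fri-PM→Zhao, Sat-PM→Reyes, Sun-AM→Watson, Sun-PM→Leclerc+Reyes.
Loads: Larsen 1/1, Zhao 1/1, Horvat 1/1, Watson 2/2, Bakr 1/1, Novak 2/2, Leclerc 2/2, Reyes 2/2.

12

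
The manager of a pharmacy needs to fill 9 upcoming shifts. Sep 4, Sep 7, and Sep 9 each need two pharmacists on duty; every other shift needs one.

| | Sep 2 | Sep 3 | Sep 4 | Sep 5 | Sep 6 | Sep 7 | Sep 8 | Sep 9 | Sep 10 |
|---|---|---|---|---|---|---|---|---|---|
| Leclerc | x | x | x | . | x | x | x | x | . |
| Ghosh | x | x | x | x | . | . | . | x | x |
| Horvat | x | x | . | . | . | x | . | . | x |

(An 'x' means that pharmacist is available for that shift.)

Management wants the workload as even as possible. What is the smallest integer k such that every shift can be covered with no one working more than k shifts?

5

With 3 pharmacists and 12 worker-slots to fill, someone must work at least ⌈12/3⌉ = 4 shifts, so k ≥ 4.
k = 4 fails: Shifts {Sep 4, Sep 6, Sep 7, Sep 8, Sep 9} need 8 worker-slots in total, but the pharmacists available for any of those shifts (Leclerc, Ghosh, and Horvat) can supply at most 7 among them. So no valid schedule exists.
k = 5 works: Sep 2→Ghosh, Sep 3→Horvat, Sep 4→Leclerc+Ghosh, Sep 5→Ghosh, Sep 6→Leclerc, Sep 7→Leclerc+Horvat, Sep 8→Leclerc, Sep 9→Leclerc+Ghosh, Sep 10→Ghosh.
Loads: Leclerc 5, Ghosh 5, Horvat 2 — all ≤ 5.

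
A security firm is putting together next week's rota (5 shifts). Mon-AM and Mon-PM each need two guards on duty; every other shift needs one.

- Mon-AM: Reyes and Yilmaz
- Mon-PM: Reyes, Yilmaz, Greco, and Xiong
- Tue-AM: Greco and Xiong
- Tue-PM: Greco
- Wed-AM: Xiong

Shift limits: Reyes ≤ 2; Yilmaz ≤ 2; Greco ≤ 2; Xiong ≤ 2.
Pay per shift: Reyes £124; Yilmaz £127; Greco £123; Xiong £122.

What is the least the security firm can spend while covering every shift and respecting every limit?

Mon-AM can only be covered by Reyes and Yilmaz, so that assignment is forced.
Tue-PM can only be covered by Greco, so that assignment is forced.
Wed-AM can only be covered by Xiong, so that assignment is forced.
Picking the cheapest available guard for each shift independently would cost £863, but that ignores the shift limits.
An optimal schedule: Mon-AM→Reyes+Yilmaz, Mon-PM→Greco+Reyes, Tue-AM→Xiong, Tue-PM→Greco, Wed-AM→Xiong.
Total: 124 + 127 + 123 + 124 + 122 + 123 + 122 = £865.

£865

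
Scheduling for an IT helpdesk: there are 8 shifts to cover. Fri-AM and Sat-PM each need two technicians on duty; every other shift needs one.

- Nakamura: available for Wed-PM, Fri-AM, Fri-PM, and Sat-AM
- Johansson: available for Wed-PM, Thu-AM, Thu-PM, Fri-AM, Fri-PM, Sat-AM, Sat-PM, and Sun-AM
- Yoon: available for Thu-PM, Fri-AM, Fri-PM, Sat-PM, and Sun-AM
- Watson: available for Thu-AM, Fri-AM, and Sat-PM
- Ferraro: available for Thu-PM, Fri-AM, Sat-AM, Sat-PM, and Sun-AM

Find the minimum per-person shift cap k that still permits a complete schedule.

With 5 technicians and 10 worker-slots to fill, someone must work at least ⌈10/5⌉ = 2 shifts, so k ≥ 2.
k = 2 works: Wed-PM→Nakamura, Thu-AM→Johansson, Thu-PM→Johansson, Fri-AM→Watson+Ferraro, Fri-PM→Nakamura, Sat-AM→Ferraro, Sat-PM→Yoon+Watson, Sun-AM→Yoon.
Loads: Nakamura 2, Johansson 2, Yoon 2, Watson 2, Ferraro 2 — all ≤ 2.

2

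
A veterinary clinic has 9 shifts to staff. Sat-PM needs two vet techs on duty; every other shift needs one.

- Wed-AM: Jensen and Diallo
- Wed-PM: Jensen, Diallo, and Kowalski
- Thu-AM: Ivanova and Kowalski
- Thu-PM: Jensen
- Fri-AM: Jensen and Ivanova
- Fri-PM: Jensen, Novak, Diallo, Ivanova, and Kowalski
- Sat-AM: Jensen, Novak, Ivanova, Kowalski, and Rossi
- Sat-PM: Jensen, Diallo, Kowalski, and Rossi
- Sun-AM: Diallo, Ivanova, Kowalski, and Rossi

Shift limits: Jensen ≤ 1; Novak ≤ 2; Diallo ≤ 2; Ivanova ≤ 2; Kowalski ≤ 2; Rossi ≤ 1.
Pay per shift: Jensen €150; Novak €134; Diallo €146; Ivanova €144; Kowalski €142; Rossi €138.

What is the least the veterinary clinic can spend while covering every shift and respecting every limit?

€1420

Thu-PM can only be covered by Jensen, so that assignment is forced.
Picking the cheapest available vet tech for each shift independently would cost €1410, but that ignores the shift limits.
An optimal schedule: Wed-AM→Diallo, Wed-PM→Diallo, Thu-AM→Ivanova, Thu-PM→Jensen, Fri-AM→Ivanova, Fri-PM→Novak, Sat-AM→Novak, Sat-PM→Kowalski+Rossi, Sun-AM→Kowalski.
Total: 146 + 146 + 144 + 150 + 144 + 134 + 134 + 142 + 138 + 142 = €1420.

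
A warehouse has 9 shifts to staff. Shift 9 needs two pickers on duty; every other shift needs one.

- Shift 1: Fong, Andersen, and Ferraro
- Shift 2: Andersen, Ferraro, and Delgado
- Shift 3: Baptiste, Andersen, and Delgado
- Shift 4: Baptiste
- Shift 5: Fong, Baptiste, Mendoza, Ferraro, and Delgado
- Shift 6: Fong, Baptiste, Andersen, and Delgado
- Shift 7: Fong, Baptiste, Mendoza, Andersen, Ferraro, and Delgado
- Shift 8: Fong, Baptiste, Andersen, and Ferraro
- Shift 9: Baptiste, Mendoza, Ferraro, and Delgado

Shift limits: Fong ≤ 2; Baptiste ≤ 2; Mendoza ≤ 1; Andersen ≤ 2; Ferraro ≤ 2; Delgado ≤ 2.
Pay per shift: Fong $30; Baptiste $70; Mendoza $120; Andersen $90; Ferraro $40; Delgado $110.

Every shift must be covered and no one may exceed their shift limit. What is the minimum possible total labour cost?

Shift 4 can only be covered by Baptiste, so that assignment is forced.
Picking the cheapest available picker for each shift independently would cost $440, but that ignores the shift limits.
An optimal schedule: Shift 1→Fong, Shift 2→Ferraro, Shift 3→Baptiste, Shift 4→Baptiste, Shift 5→Delgado, Shift 6→Fong, Shift 7→Andersen, Shift 8→Andersen, Shift 9→Ferraro+Delgado.
Total: 30 + 40 + 70 + 70 + 110 + 30 + 90 + 90 + 40 + 110 = $680.

$680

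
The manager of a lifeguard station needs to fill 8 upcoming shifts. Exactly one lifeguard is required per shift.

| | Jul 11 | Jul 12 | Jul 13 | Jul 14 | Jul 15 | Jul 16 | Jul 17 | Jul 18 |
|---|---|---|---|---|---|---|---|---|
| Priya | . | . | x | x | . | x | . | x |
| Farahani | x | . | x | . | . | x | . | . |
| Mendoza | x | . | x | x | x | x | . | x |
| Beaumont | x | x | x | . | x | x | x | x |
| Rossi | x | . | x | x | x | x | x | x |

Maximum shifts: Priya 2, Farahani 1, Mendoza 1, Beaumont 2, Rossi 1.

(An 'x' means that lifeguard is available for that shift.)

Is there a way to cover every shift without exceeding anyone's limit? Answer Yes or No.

Total capacity is 2+1+1+2+1 = 7 but 8 worker-slots are needed — infeasible.

No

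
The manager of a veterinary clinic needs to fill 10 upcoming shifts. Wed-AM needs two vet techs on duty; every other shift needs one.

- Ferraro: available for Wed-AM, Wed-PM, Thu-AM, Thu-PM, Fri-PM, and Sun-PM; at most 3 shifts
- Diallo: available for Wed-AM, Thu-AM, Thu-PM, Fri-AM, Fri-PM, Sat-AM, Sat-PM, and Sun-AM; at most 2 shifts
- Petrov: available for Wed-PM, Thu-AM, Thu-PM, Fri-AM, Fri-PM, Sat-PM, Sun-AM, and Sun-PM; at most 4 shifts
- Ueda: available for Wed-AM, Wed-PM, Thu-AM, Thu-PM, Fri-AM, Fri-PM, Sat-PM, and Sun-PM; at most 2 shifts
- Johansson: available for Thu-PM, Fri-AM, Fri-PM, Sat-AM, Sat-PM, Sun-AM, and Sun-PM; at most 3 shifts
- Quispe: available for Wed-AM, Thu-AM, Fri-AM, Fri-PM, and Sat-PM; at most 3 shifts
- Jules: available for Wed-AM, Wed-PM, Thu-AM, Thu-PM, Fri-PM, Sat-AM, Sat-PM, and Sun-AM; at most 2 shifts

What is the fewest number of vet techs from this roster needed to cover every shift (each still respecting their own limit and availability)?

11 slots to fill and no one can take more than 4, so at least ⌈11/4⌉ = 3 vet techs are needed.
Any 3 vet techs together have capacity at most 4+3+3 = 10 < 11 slots, so 3 can never suffice.
Ferraro, Diallo, Petrov, and Ueda alone can cover everything: Wed-AM→Ferraro+Ueda, Wed-PM→Ferraro, Thu-AM→Petrov, Thu-PM→Petrov, Fri-AM→Petrov, Fri-PM→Ueda, Sat-AM→Diallo, Sat-PM→Petrov, Sun-AM→Diallo, Sun-PM→Ferraro.

4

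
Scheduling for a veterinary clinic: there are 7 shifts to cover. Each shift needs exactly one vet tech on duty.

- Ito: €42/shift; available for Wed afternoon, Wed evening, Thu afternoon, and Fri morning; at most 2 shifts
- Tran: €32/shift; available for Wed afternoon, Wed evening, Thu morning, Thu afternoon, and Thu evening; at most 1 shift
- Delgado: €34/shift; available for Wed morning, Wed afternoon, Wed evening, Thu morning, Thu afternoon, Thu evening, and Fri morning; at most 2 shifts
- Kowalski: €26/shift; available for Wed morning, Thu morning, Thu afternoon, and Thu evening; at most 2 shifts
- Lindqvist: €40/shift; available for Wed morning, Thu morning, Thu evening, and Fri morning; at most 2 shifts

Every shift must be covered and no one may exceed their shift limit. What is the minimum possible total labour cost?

Picking the cheapest available vet tech for each shift independently would cost €202, but that ignores the shift limits.
An optimal schedule: Wed morning→Kowalski, Wed afternoon→Tran, Wed evening→Delgado, Thu morning→Lindqvist, Thu afternoon→Kowalski, Thu evening→Lindqvist, Fri morning→Delgado.
Total: 26 + 32 + 34 + 40 + 26 + 40 + 34 = €232.

€232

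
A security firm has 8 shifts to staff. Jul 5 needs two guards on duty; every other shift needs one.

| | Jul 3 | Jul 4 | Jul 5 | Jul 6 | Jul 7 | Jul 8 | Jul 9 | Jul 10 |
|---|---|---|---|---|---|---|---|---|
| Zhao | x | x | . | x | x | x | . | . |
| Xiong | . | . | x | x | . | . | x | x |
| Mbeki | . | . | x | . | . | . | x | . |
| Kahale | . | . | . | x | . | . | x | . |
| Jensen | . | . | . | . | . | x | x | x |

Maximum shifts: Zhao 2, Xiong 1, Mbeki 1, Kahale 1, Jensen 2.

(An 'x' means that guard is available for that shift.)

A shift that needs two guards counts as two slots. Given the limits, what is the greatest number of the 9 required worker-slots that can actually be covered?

Total capacity across all guards is 2+1+1+1+2 = 7, and 9 slots are needed, so at most 7 can be filled.
An assignment achieving 7: Jul 3→Zhao, Jul 4→Zhao, Jul 5→Xiong+Mbeki, Jul 6→Kahale, Jul 8→Jensen, Jul 10→Jensen.
Loads: Zhao 2/2, Xiong 1/1, Mbeki 1/1, Kahale 1/1, Jensen 2/2.

7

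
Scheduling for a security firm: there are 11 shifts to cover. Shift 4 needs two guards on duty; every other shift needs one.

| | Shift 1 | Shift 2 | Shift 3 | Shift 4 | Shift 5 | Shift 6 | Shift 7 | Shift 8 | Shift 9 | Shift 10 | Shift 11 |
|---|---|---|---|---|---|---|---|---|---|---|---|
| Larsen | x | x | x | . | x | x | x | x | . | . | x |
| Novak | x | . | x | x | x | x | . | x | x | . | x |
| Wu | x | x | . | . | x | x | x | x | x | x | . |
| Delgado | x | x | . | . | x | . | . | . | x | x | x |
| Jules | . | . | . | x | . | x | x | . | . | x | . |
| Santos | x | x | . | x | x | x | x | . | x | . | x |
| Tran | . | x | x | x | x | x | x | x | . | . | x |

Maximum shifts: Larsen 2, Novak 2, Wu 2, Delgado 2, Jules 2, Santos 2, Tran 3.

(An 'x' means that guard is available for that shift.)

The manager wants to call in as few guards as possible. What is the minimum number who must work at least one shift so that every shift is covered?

12 slots to fill and no one can take more than 3, so at least ⌈12/3⌉ = 4 guards are needed.
Any 5 guards together have capacity at most 3+2+2+2+2 = 11 < 12 slots, so 5 can never suffice.
Larsen, Novak, Wu, Delgado, Jules, and Santos alone can cover everything: Shift 1→Delgado, Shift 2→Wu, Shift 3→Larsen, Shift 4→Novak+Jules, Shift 5→Santos, Shift 6→Santos, Shift 7→Jules, Shift 8→Larsen, Shift 9→Novak, Shift 10→Wu, Shift 11→Delgado.

6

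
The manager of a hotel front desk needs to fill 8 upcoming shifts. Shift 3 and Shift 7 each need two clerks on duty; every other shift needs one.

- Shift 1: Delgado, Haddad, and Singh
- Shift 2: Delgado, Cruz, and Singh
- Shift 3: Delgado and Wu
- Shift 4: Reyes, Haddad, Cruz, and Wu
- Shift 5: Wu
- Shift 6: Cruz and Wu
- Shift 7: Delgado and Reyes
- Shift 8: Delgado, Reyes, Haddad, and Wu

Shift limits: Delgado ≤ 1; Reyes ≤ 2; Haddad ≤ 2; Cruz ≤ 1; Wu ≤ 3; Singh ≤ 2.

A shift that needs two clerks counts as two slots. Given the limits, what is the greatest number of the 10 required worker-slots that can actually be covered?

9

Total capacity across all clerks is 1+2+2+1+3+2 = 11, and 10 slots are needed, so at most 10 can be filled.
Shifts {Shift 3, Shift 7} need 4 slots but only Delgado, Reyes, and Wu are available for them, supplying at most 3 — so at least 1 slot must go unfilled.
An assignment achieving 9: Shift 1→Haddad, Shift 2→Singh, Shift 3→Delgado+Wu, Shift 4→Reyes, Shift 5→Wu, Shift 6→Cruz, Shift 7→Reyes, Shift 8→Haddad.
Loads: Delgado 1/1, Reyes 2/2, Haddad 2/2, Cruz 1/1, Wu 2/3, Singh 1/2.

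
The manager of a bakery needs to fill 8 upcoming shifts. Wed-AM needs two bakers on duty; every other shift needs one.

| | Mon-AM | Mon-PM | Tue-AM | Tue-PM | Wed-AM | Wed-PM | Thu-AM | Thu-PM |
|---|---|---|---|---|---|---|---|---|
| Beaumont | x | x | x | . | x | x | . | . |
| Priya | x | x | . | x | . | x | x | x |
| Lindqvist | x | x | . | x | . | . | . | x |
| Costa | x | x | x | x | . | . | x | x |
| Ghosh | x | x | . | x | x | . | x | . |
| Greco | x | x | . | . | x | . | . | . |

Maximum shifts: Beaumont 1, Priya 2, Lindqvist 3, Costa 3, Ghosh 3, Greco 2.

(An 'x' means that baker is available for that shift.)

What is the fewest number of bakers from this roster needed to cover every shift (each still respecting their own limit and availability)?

4

9 slots to fill and no one can take more than 3, so at least ⌈9/3⌉ = 3 bakers are needed.
Shifts {Tue-AM, Wed-AM, Wed-PM} need 4 slots, but among the bakers available for them (Beaumont, Priya, Costa, Ghosh, and Greco) any 3 together supply at most 3. So 3 bakers are not enough.
Beaumont, Priya, Costa, and Ghosh alone can cover everything: Mon-AM→Ghosh, Mon-PM→Ghosh, Tue-AM→Costa, Tue-PM→Costa, Wed-AM→Beaumont+Ghosh, Wed-PM→Priya, Thu-AM→Costa, Thu-PM→Priya.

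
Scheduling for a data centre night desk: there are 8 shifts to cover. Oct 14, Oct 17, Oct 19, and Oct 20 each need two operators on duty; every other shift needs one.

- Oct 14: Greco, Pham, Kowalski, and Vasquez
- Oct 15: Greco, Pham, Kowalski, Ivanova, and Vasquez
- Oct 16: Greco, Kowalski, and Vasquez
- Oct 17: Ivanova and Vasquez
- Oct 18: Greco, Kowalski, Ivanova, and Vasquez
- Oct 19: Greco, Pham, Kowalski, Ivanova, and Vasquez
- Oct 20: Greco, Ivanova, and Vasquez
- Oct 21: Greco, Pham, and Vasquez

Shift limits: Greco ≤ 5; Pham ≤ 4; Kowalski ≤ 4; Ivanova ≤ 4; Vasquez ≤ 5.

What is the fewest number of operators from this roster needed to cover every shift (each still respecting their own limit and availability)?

12 slots to fill and no one can take more than 5, so at least ⌈12/5⌉ = 3 operators are needed.
Greco, Ivanova, and Vasquez alone can cover everything: Oct 14→Greco+Vasquez, Oct 15→Greco, Oct 16→Greco, Oct 17→Ivanova+Vasquez, Oct 18→Greco, Oct 19→Ivanova+Vasquez, Oct 20→Ivanova+Vasquez, Oct 21→Greco.

3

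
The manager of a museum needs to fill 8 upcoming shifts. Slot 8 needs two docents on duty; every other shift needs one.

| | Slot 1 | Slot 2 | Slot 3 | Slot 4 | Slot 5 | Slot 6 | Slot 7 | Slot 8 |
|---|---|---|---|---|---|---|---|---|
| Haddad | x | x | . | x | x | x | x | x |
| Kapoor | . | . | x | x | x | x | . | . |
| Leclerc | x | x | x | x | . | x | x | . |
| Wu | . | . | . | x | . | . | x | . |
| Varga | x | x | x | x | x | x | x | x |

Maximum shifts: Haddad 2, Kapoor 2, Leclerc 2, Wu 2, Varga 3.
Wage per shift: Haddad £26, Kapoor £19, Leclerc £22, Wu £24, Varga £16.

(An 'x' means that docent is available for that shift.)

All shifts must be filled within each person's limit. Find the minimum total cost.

Slot 8 can only be covered by Haddad and Varga, so that assignment is forced.
Picking the cheapest available docent for each shift independently would cost £154, but that ignores the shift limits.
An optimal schedule: Slot 1→Varga, Slot 2→Varga, Slot 3→Kapoor, Slot 4→Wu, Slot 5→Kapoor, Slot 6→Leclerc, Slot 7→Leclerc, Slot 8→Varga+Haddad.
Total: 16 + 16 + 19 + 24 + 19 + 22 + 22 + 16 + 26 = £180.

£180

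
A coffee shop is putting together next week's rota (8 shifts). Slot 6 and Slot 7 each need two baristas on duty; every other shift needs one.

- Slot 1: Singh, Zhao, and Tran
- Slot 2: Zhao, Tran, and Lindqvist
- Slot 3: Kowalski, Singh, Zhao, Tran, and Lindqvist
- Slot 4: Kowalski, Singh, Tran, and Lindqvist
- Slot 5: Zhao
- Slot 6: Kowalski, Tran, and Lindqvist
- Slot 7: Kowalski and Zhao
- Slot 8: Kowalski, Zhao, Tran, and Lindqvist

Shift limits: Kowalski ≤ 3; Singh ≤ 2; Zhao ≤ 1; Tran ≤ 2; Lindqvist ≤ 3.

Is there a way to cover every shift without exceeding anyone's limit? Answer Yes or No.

Total capacity is 11 and 10 slots are needed, so capacity alone doesn't rule it out.
Shifts {Slot 5, Slot 7} need 3 worker-slots in total, but the baristas available for any of those shifts (Kowalski and Zhao) can supply at most 2 among them. So no valid schedule exists.

No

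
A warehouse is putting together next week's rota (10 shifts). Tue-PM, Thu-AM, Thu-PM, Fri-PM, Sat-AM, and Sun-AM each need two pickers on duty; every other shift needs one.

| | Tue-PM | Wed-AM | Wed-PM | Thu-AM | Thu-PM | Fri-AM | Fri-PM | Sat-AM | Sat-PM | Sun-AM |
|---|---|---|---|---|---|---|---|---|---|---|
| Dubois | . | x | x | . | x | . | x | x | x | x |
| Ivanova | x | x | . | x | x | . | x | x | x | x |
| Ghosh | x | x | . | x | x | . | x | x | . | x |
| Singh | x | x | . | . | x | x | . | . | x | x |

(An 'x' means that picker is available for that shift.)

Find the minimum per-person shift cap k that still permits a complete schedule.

4

With 4 pickers and 16 worker-slots to fill, someone must work at least ⌈16/4⌉ = 4 shifts, so k ≥ 4.
k = 4 works: Tue-PM→Ivanova+Ghosh, Wed-AM→Singh, Wed-PM→Dubois, Thu-AM→Ivanova+Ghosh, Thu-PM→Ghosh+Singh, Fri-AM→Singh, Fri-PM→Dubois+Ivanova, Sat-AM→Dubois+Ivanova, Sat-PM→Dubois, Sun-AM→Ghosh+Singh.
Loads: Dubois 4, Ivanova 4, Ghosh 4, Singh 4 — all ≤ 4.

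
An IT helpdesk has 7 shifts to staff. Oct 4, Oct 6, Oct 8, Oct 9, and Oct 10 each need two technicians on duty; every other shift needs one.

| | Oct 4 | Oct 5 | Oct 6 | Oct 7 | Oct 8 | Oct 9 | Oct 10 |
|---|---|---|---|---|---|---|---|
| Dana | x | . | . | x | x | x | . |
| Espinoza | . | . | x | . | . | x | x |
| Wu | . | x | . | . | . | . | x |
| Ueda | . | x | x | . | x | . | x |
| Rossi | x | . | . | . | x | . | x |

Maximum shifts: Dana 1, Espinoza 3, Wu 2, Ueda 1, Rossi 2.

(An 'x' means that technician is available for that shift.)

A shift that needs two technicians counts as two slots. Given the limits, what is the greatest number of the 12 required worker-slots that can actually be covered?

Total capacity across all technicians is 1+3+2+1+2 = 9, and 12 slots are needed, so at most 9 can be filled.
An assignment achieving 9: Oct 4→Rossi, Oct 5→Wu, Oct 6→Espinoza+Ueda, Oct 7→Dana, Oct 8→Rossi, Oct 9→Espinoza, Oct 10→Espinoza+Wu.
Loads: Dana 1/1, Espinoza 3/3, Wu 2/2, Ueda 1/1, Rossi 2/2.

9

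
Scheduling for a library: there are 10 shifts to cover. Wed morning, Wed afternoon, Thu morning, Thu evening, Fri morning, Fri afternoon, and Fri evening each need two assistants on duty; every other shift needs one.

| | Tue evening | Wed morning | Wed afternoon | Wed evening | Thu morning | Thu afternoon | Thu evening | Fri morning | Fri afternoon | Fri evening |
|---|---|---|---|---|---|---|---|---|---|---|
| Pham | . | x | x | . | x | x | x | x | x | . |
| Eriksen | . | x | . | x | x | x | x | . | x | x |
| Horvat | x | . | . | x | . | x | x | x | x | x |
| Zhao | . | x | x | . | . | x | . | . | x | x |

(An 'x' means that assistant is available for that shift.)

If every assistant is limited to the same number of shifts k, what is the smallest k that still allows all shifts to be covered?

5

With 4 assistants and 17 worker-slots to fill, someone must work at least ⌈17/4⌉ = 5 shifts, so k ≥ 5.
k = 5 works: Tue evening→Horvat, Wed morning→Pham+Eriksen, Wed afternoon→Pham+Zhao, Wed evening→Eriksen, Thu morning→Pham+Eriksen, Thu afternoon→Horvat, Thu evening→Pham+Eriksen, Fri morning→Pham+Horvat, Fri afternoon→Horvat+Zhao, Fri evening→Eriksen+Horvat.
Loads: Pham 5, Eriksen 5, Horvat 5, Zhao 2 — all ≤ 5.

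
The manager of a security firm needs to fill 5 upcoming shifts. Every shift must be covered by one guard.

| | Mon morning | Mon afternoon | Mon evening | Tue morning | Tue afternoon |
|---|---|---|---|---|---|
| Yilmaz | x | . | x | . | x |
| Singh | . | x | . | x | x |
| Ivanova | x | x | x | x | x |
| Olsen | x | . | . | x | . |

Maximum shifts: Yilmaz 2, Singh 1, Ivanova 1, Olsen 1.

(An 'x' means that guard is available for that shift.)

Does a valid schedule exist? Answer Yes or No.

Yes

One valid schedule: Mon morning→Yilmaz, Mon afternoon→Singh, Mon evening→Yilmaz, Tue morning→Olsen, Tue afternoon→Ivanova.
Loads: Yilmaz 2/2, Singh 1/1, Ivanova 1/1, Olsen 1/1 — all within limits.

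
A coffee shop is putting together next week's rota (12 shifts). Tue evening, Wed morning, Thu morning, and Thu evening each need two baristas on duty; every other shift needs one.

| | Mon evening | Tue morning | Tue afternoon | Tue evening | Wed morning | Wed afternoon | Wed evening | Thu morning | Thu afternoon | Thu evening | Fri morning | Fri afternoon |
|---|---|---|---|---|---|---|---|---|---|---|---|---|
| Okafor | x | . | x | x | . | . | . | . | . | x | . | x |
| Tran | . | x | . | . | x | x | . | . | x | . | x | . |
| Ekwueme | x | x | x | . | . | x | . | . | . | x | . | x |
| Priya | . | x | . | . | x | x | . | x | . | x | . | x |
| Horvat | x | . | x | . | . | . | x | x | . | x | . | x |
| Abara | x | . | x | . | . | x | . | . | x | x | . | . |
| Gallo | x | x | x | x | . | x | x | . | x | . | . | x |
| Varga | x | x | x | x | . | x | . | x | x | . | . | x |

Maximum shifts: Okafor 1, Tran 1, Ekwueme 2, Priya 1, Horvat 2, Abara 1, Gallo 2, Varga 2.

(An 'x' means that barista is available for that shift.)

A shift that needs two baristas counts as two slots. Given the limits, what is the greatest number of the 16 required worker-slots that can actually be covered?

Total capacity across all baristas is 1+1+2+1+2+1+2+2 = 12, and 16 slots are needed, so at most 12 can be filled.
An assignment achieving 12: Mon evening→Gallo, Tue morning→Ekwueme, Tue afternoon→Varga, Tue evening→Okafor+Gallo, Wed morning→Priya, Wed evening→Horvat, Thu morning→Horvat+Varga, Thu afternoon→Abara, Thu evening→Ekwueme, Fri morning→Tran.
Loads: Okafor 1/1, Tran 1/1, Ekwueme 2/2, Priya 1/1, Horvat 2/2, Abara 1/1, Gallo 2/2, Varga 2/2.

12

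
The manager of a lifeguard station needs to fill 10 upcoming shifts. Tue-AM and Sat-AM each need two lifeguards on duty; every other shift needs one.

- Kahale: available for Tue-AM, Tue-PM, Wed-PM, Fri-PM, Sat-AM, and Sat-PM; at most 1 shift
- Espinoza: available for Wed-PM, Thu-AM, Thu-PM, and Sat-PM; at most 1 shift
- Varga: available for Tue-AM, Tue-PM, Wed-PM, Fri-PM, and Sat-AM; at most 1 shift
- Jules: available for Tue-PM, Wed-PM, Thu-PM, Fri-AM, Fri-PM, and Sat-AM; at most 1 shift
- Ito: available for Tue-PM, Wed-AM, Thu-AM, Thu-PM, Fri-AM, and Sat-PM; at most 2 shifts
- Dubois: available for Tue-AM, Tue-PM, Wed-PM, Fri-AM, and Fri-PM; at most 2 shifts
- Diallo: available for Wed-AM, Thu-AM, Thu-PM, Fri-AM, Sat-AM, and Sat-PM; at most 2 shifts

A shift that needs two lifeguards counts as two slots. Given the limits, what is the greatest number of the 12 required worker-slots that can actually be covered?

10

Total capacity across all lifeguards is 1+1+1+1+2+2+2 = 10, and 12 slots are needed, so at most 10 can be filled.
An assignment achieving 10: Tue-AM→Kahale+Varga, Tue-PM→Dubois, Wed-AM→Ito, Thu-AM→Espinoza, Thu-PM→Jules, Fri-AM→Ito, Fri-PM→Dubois, Sat-AM→Diallo, Sat-PM→Diallo.
Loads: Kahale 1/1, Espinoza 1/1, Varga 1/1, Jules 1/1, Ito 2/2, Dubois 2/2, Diallo 2/2.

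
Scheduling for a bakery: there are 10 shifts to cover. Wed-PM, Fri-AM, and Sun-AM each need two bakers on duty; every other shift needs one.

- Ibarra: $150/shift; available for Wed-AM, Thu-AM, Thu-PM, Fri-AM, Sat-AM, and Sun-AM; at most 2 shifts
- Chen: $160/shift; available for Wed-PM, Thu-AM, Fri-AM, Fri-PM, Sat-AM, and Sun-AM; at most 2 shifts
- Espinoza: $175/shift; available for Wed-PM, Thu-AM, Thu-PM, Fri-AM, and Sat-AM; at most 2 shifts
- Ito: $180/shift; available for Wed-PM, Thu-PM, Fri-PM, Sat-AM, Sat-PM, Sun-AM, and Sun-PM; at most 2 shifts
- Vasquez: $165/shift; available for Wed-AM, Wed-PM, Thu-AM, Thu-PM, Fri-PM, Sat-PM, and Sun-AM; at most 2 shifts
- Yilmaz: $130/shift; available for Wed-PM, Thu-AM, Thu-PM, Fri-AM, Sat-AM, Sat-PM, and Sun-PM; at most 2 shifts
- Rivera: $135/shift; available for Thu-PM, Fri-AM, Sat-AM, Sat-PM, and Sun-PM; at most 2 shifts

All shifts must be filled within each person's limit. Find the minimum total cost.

Picking the cheapest available baker for each shift independently would cost $1825, but that ignores the shift limits.
An optimal schedule: Wed-AM→Ibarra, Wed-PM→Vasquez+Espinoza, Thu-AM→Ibarra, Thu-PM→Rivera, Fri-AM→Chen+Espinoza, Fri-PM→Chen, Sat-AM→Rivera, Sat-PM→Yilmaz, Sun-AM→Vasquez+Ito, Sun-PM→Yilmaz.
Total: 150 + 165 + 175 + 150 + 135 + 160 + 175 + 160 + 135 + 130 + 165 + 180 + 130 = $2010.

$2010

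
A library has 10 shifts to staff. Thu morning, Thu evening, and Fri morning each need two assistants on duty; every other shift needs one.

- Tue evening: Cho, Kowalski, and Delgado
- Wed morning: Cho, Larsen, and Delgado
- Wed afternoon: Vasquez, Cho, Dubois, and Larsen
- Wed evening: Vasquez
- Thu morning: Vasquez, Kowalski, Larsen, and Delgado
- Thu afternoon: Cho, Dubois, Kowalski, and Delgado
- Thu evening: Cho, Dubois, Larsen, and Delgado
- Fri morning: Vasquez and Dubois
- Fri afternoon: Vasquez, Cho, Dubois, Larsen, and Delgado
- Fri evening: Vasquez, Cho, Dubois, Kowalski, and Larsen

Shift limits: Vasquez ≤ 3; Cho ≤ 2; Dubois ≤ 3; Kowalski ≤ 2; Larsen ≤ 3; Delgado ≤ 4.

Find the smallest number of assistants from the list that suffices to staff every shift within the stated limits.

13 slots to fill and no one can take more than 4, so at least ⌈13/4⌉ = 4 assistants are needed.
Vasquez, Dubois, Larsen, and Delgado alone can cover everything: Tue evening→Delgado, Wed morning→Larsen, Wed afternoon→Vasquez, Wed evening→Vasquez, Thu morning→Larsen+Delgado, Thu afternoon→Dubois, Thu evening→Dubois+Delgado, Fri morning→Vasquez+Dubois, Fri afternoon→Delgado, Fri evening→Larsen.

4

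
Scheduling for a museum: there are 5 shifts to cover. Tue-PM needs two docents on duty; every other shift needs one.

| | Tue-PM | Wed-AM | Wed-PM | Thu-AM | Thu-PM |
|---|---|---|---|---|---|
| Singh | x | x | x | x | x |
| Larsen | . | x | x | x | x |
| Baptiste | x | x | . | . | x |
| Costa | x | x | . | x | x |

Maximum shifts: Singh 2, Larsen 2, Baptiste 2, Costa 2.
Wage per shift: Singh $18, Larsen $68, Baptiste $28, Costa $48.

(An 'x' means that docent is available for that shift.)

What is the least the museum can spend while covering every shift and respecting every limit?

$188

Picking the cheapest available docent for each shift independently would cost $118, but that ignores the shift limits.
An optimal schedule: Tue-PM→Singh+Baptiste, Wed-AM→Baptiste, Wed-PM→Singh, Thu-AM→Costa, Thu-PM→Costa.
Total: 18 + 28 + 28 + 18 + 48 + 48 = $188.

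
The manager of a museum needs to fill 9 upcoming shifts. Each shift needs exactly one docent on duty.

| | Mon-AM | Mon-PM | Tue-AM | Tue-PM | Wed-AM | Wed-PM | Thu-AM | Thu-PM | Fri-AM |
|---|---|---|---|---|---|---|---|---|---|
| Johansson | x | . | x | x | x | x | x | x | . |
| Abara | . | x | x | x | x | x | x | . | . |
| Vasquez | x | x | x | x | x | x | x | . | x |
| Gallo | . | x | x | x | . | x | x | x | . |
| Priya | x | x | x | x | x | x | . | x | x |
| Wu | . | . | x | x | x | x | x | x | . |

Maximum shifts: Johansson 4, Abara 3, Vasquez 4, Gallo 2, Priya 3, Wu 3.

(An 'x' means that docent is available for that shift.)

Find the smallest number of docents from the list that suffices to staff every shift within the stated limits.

9 slots to fill and no one can take more than 4, so at least ⌈9/4⌉ = 3 docents are needed.
Johansson, Abara, and Vasquez alone can cover everything: Mon-AM→Johansson, Mon-PM→Abara, Tue-AM→Johansson, Tue-PM→Johansson, Wed-AM→Abara, Wed-PM→Abara, Thu-AM→Vasquez, Thu-PM→Johansson, Fri-AM→Vasquez.

3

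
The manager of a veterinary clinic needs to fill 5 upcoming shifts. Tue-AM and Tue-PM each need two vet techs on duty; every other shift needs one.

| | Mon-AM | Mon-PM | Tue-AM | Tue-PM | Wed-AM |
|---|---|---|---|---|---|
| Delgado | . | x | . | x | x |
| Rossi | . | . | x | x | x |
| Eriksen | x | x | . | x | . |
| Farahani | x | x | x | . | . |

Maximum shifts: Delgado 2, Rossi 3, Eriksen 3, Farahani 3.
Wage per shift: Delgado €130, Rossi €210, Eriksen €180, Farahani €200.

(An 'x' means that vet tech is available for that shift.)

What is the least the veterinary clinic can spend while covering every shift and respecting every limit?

Tue-AM can only be covered by Rossi and Farahani, so that assignment is forced.
Picking the cheapest available vet tech for each shift independently would cost €1160, but that ignores the shift limits.
An optimal schedule: Mon-AM→Eriksen, Mon-PM→Eriksen, Tue-AM→Farahani+Rossi, Tue-PM→Delgado+Eriksen, Wed-AM→Delgado.
Total: 180 + 180 + 200 + 210 + 130 + 180 + 130 = €1210.

€1210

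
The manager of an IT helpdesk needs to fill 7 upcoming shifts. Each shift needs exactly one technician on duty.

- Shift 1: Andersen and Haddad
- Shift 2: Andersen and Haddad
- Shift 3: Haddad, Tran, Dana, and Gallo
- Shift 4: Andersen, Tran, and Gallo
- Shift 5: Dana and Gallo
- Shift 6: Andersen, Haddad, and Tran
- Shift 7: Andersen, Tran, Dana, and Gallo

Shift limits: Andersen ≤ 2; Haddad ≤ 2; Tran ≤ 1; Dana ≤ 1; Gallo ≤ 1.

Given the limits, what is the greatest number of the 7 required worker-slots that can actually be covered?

7

Total capacity across all technicians is 2+2+1+1+1 = 7, and 7 slots are needed, so at most 7 can be filled.
An assignment achieving 7: Shift 1→Andersen, Shift 2→Andersen, Shift 3→Haddad, Shift 4→Tran, Shift 5→Dana, Shift 6→Haddad, Shift 7→Gallo.
Loads: Andersen 2/2, Haddad 2/2, Tran 1/1, Dana 1/1, Gallo 1/1.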